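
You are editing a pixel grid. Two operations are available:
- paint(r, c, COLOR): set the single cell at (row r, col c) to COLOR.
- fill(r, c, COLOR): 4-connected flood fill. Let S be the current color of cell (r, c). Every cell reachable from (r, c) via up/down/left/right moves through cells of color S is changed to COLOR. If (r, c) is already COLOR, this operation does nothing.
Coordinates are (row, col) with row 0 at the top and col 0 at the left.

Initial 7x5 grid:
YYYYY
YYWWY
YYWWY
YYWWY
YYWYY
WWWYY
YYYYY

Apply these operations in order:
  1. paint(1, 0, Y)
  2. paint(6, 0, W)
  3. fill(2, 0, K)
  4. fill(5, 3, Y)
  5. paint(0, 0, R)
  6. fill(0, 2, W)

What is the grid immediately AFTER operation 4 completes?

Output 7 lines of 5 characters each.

Answer: YYYYY
YYWWY
YYWWY
YYWWY
YYWYY
WWWYY
WYYYY

Derivation:
After op 1 paint(1,0,Y):
YYYYY
YYWWY
YYWWY
YYWWY
YYWYY
WWWYY
YYYYY
After op 2 paint(6,0,W):
YYYYY
YYWWY
YYWWY
YYWWY
YYWYY
WWWYY
WYYYY
After op 3 fill(2,0,K) [24 cells changed]:
KKKKK
KKWWK
KKWWK
KKWWK
KKWKK
WWWKK
WKKKK
After op 4 fill(5,3,Y) [24 cells changed]:
YYYYY
YYWWY
YYWWY
YYWWY
YYWYY
WWWYY
WYYYY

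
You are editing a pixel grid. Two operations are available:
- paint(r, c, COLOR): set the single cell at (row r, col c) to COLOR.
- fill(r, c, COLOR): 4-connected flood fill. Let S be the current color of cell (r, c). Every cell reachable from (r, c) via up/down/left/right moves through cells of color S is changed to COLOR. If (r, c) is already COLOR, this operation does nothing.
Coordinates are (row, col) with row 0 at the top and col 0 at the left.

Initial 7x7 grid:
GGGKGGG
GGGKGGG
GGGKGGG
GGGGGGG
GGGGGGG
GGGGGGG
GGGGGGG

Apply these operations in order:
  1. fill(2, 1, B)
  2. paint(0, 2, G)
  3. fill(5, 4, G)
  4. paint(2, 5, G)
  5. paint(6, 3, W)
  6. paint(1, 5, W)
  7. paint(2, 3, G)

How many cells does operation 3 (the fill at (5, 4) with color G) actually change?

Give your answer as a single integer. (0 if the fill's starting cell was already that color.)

After op 1 fill(2,1,B) [46 cells changed]:
BBBKBBB
BBBKBBB
BBBKBBB
BBBBBBB
BBBBBBB
BBBBBBB
BBBBBBB
After op 2 paint(0,2,G):
BBGKBBB
BBBKBBB
BBBKBBB
BBBBBBB
BBBBBBB
BBBBBBB
BBBBBBB
After op 3 fill(5,4,G) [45 cells changed]:
GGGKGGG
GGGKGGG
GGGKGGG
GGGGGGG
GGGGGGG
GGGGGGG
GGGGGGG

Answer: 45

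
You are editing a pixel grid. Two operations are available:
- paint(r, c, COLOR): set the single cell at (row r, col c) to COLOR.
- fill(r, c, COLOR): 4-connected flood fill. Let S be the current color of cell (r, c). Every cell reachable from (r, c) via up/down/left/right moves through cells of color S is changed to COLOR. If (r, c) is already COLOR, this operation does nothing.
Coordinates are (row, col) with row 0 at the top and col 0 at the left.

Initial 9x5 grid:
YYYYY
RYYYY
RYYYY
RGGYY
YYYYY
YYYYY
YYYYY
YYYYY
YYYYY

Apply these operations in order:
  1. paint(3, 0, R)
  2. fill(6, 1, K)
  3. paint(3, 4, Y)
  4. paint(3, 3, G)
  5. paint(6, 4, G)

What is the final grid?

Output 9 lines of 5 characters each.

Answer: KKKKK
RKKKK
RKKKK
RGGGY
KKKKK
KKKKK
KKKKG
KKKKK
KKKKK

Derivation:
After op 1 paint(3,0,R):
YYYYY
RYYYY
RYYYY
RGGYY
YYYYY
YYYYY
YYYYY
YYYYY
YYYYY
After op 2 fill(6,1,K) [40 cells changed]:
KKKKK
RKKKK
RKKKK
RGGKK
KKKKK
KKKKK
KKKKK
KKKKK
KKKKK
After op 3 paint(3,4,Y):
KKKKK
RKKKK
RKKKK
RGGKY
KKKKK
KKKKK
KKKKK
KKKKK
KKKKK
After op 4 paint(3,3,G):
KKKKK
RKKKK
RKKKK
RGGGY
KKKKK
KKKKK
KKKKK
KKKKK
KKKKK
After op 5 paint(6,4,G):
KKKKK
RKKKK
RKKKK
RGGGY
KKKKK
KKKKK
KKKKG
KKKKK
KKKKK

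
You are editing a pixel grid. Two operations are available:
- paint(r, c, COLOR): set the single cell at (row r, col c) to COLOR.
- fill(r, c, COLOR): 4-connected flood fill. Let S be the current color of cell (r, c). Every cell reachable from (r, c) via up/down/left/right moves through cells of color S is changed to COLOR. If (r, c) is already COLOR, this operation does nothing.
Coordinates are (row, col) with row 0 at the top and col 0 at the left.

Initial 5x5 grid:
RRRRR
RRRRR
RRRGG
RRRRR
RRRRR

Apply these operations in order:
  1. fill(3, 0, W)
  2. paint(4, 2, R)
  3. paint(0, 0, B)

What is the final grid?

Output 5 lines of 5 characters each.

After op 1 fill(3,0,W) [23 cells changed]:
WWWWW
WWWWW
WWWGG
WWWWW
WWWWW
After op 2 paint(4,2,R):
WWWWW
WWWWW
WWWGG
WWWWW
WWRWW
After op 3 paint(0,0,B):
BWWWW
WWWWW
WWWGG
WWWWW
WWRWW

Answer: BWWWW
WWWWW
WWWGG
WWWWW
WWRWW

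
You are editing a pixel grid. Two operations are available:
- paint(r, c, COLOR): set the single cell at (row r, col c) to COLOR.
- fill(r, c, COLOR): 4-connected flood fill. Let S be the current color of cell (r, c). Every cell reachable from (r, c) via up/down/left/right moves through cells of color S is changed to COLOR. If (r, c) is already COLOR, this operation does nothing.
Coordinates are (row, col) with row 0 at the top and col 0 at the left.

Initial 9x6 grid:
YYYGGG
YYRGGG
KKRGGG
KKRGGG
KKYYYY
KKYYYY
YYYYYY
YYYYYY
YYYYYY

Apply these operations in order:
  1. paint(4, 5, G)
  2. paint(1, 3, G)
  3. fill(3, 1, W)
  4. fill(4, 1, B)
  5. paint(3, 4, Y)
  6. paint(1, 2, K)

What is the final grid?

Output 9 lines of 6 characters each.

Answer: YYYGGG
YYKGGG
BBRGGG
BBRGYG
BBYYYG
BBYYYY
YYYYYY
YYYYYY
YYYYYY

Derivation:
After op 1 paint(4,5,G):
YYYGGG
YYRGGG
KKRGGG
KKRGGG
KKYYYG
KKYYYY
YYYYYY
YYYYYY
YYYYYY
After op 2 paint(1,3,G):
YYYGGG
YYRGGG
KKRGGG
KKRGGG
KKYYYG
KKYYYY
YYYYYY
YYYYYY
YYYYYY
After op 3 fill(3,1,W) [8 cells changed]:
YYYGGG
YYRGGG
WWRGGG
WWRGGG
WWYYYG
WWYYYY
YYYYYY
YYYYYY
YYYYYY
After op 4 fill(4,1,B) [8 cells changed]:
YYYGGG
YYRGGG
BBRGGG
BBRGGG
BBYYYG
BBYYYY
YYYYYY
YYYYYY
YYYYYY
After op 5 paint(3,4,Y):
YYYGGG
YYRGGG
BBRGGG
BBRGYG
BBYYYG
BBYYYY
YYYYYY
YYYYYY
YYYYYY
After op 6 paint(1,2,K):
YYYGGG
YYKGGG
BBRGGG
BBRGYG
BBYYYG
BBYYYY
YYYYYY
YYYYYY
YYYYYY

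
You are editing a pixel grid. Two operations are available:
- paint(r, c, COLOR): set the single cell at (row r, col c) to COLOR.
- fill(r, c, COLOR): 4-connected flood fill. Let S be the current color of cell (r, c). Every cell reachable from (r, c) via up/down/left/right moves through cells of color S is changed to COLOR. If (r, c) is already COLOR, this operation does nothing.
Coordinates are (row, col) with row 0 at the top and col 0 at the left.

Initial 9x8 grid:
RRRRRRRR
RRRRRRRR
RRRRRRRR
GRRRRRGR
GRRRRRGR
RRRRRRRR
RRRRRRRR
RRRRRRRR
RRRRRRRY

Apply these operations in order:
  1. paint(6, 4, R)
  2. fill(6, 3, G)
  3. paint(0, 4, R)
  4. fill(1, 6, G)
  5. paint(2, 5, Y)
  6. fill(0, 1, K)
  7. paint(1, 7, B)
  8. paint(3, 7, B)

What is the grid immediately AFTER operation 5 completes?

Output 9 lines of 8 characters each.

After op 1 paint(6,4,R):
RRRRRRRR
RRRRRRRR
RRRRRRRR
GRRRRRGR
GRRRRRGR
RRRRRRRR
RRRRRRRR
RRRRRRRR
RRRRRRRY
After op 2 fill(6,3,G) [67 cells changed]:
GGGGGGGG
GGGGGGGG
GGGGGGGG
GGGGGGGG
GGGGGGGG
GGGGGGGG
GGGGGGGG
GGGGGGGG
GGGGGGGY
After op 3 paint(0,4,R):
GGGGRGGG
GGGGGGGG
GGGGGGGG
GGGGGGGG
GGGGGGGG
GGGGGGGG
GGGGGGGG
GGGGGGGG
GGGGGGGY
After op 4 fill(1,6,G) [0 cells changed]:
GGGGRGGG
GGGGGGGG
GGGGGGGG
GGGGGGGG
GGGGGGGG
GGGGGGGG
GGGGGGGG
GGGGGGGG
GGGGGGGY
After op 5 paint(2,5,Y):
GGGGRGGG
GGGGGGGG
GGGGGYGG
GGGGGGGG
GGGGGGGG
GGGGGGGG
GGGGGGGG
GGGGGGGG
GGGGGGGY

Answer: GGGGRGGG
GGGGGGGG
GGGGGYGG
GGGGGGGG
GGGGGGGG
GGGGGGGG
GGGGGGGG
GGGGGGGG
GGGGGGGY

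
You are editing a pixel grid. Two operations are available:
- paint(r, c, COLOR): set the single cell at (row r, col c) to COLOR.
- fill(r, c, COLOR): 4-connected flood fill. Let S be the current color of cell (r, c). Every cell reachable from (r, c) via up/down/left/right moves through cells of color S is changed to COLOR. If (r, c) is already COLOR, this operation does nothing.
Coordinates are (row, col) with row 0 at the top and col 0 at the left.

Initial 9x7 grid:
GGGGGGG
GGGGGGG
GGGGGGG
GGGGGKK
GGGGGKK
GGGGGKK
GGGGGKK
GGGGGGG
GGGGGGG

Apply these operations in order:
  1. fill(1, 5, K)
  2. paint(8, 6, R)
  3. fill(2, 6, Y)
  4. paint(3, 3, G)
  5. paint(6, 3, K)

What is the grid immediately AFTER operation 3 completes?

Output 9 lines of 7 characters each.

Answer: YYYYYYY
YYYYYYY
YYYYYYY
YYYYYYY
YYYYYYY
YYYYYYY
YYYYYYY
YYYYYYY
YYYYYYR

Derivation:
After op 1 fill(1,5,K) [55 cells changed]:
KKKKKKK
KKKKKKK
KKKKKKK
KKKKKKK
KKKKKKK
KKKKKKK
KKKKKKK
KKKKKKK
KKKKKKK
After op 2 paint(8,6,R):
KKKKKKK
KKKKKKK
KKKKKKK
KKKKKKK
KKKKKKK
KKKKKKK
KKKKKKK
KKKKKKK
KKKKKKR
After op 3 fill(2,6,Y) [62 cells changed]:
YYYYYYY
YYYYYYY
YYYYYYY
YYYYYYY
YYYYYYY
YYYYYYY
YYYYYYY
YYYYYYY
YYYYYYR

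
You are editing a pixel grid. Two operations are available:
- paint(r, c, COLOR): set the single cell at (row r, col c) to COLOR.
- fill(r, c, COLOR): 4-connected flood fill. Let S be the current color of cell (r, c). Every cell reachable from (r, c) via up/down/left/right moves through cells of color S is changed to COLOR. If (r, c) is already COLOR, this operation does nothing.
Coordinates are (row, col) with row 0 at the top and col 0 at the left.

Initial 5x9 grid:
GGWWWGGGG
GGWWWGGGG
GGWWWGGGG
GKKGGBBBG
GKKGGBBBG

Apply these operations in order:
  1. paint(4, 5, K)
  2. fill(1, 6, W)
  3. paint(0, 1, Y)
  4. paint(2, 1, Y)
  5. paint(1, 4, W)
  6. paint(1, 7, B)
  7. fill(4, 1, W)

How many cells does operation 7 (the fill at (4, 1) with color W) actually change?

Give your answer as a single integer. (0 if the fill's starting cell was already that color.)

After op 1 paint(4,5,K):
GGWWWGGGG
GGWWWGGGG
GGWWWGGGG
GKKGGBBBG
GKKGGKBBG
After op 2 fill(1,6,W) [14 cells changed]:
GGWWWWWWW
GGWWWWWWW
GGWWWWWWW
GKKGGBBBW
GKKGGKBBW
After op 3 paint(0,1,Y):
GYWWWWWWW
GGWWWWWWW
GGWWWWWWW
GKKGGBBBW
GKKGGKBBW
After op 4 paint(2,1,Y):
GYWWWWWWW
GGWWWWWWW
GYWWWWWWW
GKKGGBBBW
GKKGGKBBW
After op 5 paint(1,4,W):
GYWWWWWWW
GGWWWWWWW
GYWWWWWWW
GKKGGBBBW
GKKGGKBBW
After op 6 paint(1,7,B):
GYWWWWWWW
GGWWWWWBW
GYWWWWWWW
GKKGGBBBW
GKKGGKBBW
After op 7 fill(4,1,W) [4 cells changed]:
GYWWWWWWW
GGWWWWWBW
GYWWWWWWW
GWWGGBBBW
GWWGGKBBW

Answer: 4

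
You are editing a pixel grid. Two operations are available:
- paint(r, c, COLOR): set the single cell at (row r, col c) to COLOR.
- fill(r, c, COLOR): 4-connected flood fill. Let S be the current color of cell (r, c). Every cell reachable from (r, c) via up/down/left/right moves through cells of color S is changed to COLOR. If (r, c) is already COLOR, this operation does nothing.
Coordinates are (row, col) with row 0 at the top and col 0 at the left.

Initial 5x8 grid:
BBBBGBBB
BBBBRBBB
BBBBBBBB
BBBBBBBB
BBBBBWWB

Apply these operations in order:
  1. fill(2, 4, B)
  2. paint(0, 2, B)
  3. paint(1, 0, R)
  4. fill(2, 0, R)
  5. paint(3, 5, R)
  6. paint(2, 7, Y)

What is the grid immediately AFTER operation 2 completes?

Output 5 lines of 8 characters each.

Answer: BBBBGBBB
BBBBRBBB
BBBBBBBB
BBBBBBBB
BBBBBWWB

Derivation:
After op 1 fill(2,4,B) [0 cells changed]:
BBBBGBBB
BBBBRBBB
BBBBBBBB
BBBBBBBB
BBBBBWWB
After op 2 paint(0,2,B):
BBBBGBBB
BBBBRBBB
BBBBBBBB
BBBBBBBB
BBBBBWWB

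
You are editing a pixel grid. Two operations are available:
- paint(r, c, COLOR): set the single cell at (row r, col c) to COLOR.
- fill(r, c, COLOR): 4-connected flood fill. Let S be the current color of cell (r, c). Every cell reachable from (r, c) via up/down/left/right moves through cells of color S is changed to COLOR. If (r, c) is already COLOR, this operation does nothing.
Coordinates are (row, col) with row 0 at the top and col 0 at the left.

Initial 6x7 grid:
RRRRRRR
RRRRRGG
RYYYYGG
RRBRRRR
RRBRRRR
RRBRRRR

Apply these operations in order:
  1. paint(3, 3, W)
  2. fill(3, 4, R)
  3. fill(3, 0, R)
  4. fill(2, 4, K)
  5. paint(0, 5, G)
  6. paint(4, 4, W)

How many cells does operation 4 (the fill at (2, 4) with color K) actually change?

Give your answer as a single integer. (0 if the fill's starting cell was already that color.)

Answer: 4

Derivation:
After op 1 paint(3,3,W):
RRRRRRR
RRRRRGG
RYYYYGG
RRBWRRR
RRBRRRR
RRBRRRR
After op 2 fill(3,4,R) [0 cells changed]:
RRRRRRR
RRRRRGG
RYYYYGG
RRBWRRR
RRBRRRR
RRBRRRR
After op 3 fill(3,0,R) [0 cells changed]:
RRRRRRR
RRRRRGG
RYYYYGG
RRBWRRR
RRBRRRR
RRBRRRR
After op 4 fill(2,4,K) [4 cells changed]:
RRRRRRR
RRRRRGG
RKKKKGG
RRBWRRR
RRBRRRR
RRBRRRR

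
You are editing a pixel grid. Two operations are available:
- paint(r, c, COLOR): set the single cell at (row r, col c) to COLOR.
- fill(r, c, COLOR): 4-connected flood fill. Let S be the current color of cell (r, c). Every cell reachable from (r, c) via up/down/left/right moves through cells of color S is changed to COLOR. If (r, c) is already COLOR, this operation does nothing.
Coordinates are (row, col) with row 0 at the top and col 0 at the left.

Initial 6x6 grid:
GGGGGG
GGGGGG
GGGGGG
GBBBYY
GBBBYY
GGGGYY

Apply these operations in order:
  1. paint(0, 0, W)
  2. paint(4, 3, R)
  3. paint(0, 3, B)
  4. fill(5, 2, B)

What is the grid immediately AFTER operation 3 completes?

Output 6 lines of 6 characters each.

After op 1 paint(0,0,W):
WGGGGG
GGGGGG
GGGGGG
GBBBYY
GBBBYY
GGGGYY
After op 2 paint(4,3,R):
WGGGGG
GGGGGG
GGGGGG
GBBBYY
GBBRYY
GGGGYY
After op 3 paint(0,3,B):
WGGBGG
GGGGGG
GGGGGG
GBBBYY
GBBRYY
GGGGYY

Answer: WGGBGG
GGGGGG
GGGGGG
GBBBYY
GBBRYY
GGGGYY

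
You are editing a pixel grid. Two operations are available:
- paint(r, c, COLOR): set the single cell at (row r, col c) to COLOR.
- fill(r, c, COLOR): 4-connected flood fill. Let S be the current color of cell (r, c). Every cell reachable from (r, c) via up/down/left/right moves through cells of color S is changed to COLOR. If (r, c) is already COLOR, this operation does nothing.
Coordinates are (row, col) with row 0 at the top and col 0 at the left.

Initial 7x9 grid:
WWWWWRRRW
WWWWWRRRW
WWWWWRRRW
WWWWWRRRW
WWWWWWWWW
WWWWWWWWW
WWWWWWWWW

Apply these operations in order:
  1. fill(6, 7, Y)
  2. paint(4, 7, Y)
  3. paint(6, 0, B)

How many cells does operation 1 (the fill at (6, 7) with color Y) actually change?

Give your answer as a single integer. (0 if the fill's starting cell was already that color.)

Answer: 51

Derivation:
After op 1 fill(6,7,Y) [51 cells changed]:
YYYYYRRRY
YYYYYRRRY
YYYYYRRRY
YYYYYRRRY
YYYYYYYYY
YYYYYYYYY
YYYYYYYYY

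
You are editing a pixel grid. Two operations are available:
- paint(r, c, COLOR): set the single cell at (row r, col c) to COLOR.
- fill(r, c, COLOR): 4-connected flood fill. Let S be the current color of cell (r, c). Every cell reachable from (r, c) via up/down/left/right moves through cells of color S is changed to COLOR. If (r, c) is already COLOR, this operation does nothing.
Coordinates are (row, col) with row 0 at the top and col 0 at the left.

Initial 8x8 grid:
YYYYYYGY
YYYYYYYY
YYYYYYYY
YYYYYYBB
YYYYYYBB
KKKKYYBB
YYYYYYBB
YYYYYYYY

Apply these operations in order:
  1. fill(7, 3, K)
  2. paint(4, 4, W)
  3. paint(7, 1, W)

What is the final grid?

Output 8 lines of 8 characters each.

Answer: KKKKKKGK
KKKKKKKK
KKKKKKKK
KKKKKKBB
KKKKWKBB
KKKKKKBB
KKKKKKBB
KWKKKKKK

Derivation:
After op 1 fill(7,3,K) [51 cells changed]:
KKKKKKGK
KKKKKKKK
KKKKKKKK
KKKKKKBB
KKKKKKBB
KKKKKKBB
KKKKKKBB
KKKKKKKK
After op 2 paint(4,4,W):
KKKKKKGK
KKKKKKKK
KKKKKKKK
KKKKKKBB
KKKKWKBB
KKKKKKBB
KKKKKKBB
KKKKKKKK
After op 3 paint(7,1,W):
KKKKKKGK
KKKKKKKK
KKKKKKKK
KKKKKKBB
KKKKWKBB
KKKKKKBB
KKKKKKBB
KWKKKKKK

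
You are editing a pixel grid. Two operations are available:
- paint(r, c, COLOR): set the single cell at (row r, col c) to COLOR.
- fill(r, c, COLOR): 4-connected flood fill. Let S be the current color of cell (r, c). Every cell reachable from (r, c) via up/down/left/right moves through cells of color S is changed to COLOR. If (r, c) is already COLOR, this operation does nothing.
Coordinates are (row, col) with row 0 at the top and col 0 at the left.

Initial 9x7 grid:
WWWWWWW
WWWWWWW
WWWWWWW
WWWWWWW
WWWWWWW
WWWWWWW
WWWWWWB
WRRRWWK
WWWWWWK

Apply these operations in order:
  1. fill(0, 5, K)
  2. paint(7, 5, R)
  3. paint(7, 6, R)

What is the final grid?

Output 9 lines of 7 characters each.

After op 1 fill(0,5,K) [57 cells changed]:
KKKKKKK
KKKKKKK
KKKKKKK
KKKKKKK
KKKKKKK
KKKKKKK
KKKKKKB
KRRRKKK
KKKKKKK
After op 2 paint(7,5,R):
KKKKKKK
KKKKKKK
KKKKKKK
KKKKKKK
KKKKKKK
KKKKKKK
KKKKKKB
KRRRKRK
KKKKKKK
After op 3 paint(7,6,R):
KKKKKKK
KKKKKKK
KKKKKKK
KKKKKKK
KKKKKKK
KKKKKKK
KKKKKKB
KRRRKRR
KKKKKKK

Answer: KKKKKKK
KKKKKKK
KKKKKKK
KKKKKKK
KKKKKKK
KKKKKKK
KKKKKKB
KRRRKRR
KKKKKKK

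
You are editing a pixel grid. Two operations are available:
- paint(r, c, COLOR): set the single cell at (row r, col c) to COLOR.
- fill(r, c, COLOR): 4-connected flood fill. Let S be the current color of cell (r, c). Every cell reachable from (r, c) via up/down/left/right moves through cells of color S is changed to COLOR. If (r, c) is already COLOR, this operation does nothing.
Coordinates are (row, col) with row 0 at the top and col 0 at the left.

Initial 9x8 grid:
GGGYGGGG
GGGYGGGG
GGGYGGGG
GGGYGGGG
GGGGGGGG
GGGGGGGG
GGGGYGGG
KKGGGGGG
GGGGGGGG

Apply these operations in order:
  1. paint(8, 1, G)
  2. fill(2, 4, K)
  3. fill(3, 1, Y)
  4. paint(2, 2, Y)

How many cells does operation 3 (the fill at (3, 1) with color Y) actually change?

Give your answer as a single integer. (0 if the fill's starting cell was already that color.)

Answer: 67

Derivation:
After op 1 paint(8,1,G):
GGGYGGGG
GGGYGGGG
GGGYGGGG
GGGYGGGG
GGGGGGGG
GGGGGGGG
GGGGYGGG
KKGGGGGG
GGGGGGGG
After op 2 fill(2,4,K) [65 cells changed]:
KKKYKKKK
KKKYKKKK
KKKYKKKK
KKKYKKKK
KKKKKKKK
KKKKKKKK
KKKKYKKK
KKKKKKKK
KKKKKKKK
After op 3 fill(3,1,Y) [67 cells changed]:
YYYYYYYY
YYYYYYYY
YYYYYYYY
YYYYYYYY
YYYYYYYY
YYYYYYYY
YYYYYYYY
YYYYYYYY
YYYYYYYY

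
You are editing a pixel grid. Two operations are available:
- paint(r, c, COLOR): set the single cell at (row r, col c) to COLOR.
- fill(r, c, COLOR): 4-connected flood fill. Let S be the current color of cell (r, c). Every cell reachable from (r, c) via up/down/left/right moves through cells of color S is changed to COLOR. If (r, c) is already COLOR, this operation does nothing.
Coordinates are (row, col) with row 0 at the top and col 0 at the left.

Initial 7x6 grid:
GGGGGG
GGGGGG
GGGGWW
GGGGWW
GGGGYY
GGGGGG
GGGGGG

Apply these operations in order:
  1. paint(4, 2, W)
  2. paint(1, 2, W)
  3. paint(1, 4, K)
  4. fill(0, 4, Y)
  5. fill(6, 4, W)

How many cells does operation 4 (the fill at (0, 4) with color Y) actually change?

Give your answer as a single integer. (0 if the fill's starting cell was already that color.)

After op 1 paint(4,2,W):
GGGGGG
GGGGGG
GGGGWW
GGGGWW
GGWGYY
GGGGGG
GGGGGG
After op 2 paint(1,2,W):
GGGGGG
GGWGGG
GGGGWW
GGGGWW
GGWGYY
GGGGGG
GGGGGG
After op 3 paint(1,4,K):
GGGGGG
GGWGKG
GGGGWW
GGGGWW
GGWGYY
GGGGGG
GGGGGG
After op 4 fill(0,4,Y) [33 cells changed]:
YYYYYY
YYWYKY
YYYYWW
YYYYWW
YYWYYY
YYYYYY
YYYYYY

Answer: 33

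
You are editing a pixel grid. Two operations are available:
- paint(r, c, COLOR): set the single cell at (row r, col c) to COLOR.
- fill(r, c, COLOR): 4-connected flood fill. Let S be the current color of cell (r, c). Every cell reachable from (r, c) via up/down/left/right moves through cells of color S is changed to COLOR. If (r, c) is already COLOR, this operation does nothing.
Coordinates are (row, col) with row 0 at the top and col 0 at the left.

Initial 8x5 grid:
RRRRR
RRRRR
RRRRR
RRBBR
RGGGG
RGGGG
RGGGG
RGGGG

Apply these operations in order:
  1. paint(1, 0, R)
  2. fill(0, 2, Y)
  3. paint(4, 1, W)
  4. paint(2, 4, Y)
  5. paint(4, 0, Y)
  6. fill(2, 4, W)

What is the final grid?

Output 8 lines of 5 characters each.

Answer: WWWWW
WWWWW
WWWWW
WWBBW
WWGGG
WGGGG
WGGGG
WGGGG

Derivation:
After op 1 paint(1,0,R):
RRRRR
RRRRR
RRRRR
RRBBR
RGGGG
RGGGG
RGGGG
RGGGG
After op 2 fill(0,2,Y) [22 cells changed]:
YYYYY
YYYYY
YYYYY
YYBBY
YGGGG
YGGGG
YGGGG
YGGGG
After op 3 paint(4,1,W):
YYYYY
YYYYY
YYYYY
YYBBY
YWGGG
YGGGG
YGGGG
YGGGG
After op 4 paint(2,4,Y):
YYYYY
YYYYY
YYYYY
YYBBY
YWGGG
YGGGG
YGGGG
YGGGG
After op 5 paint(4,0,Y):
YYYYY
YYYYY
YYYYY
YYBBY
YWGGG
YGGGG
YGGGG
YGGGG
After op 6 fill(2,4,W) [22 cells changed]:
WWWWW
WWWWW
WWWWW
WWBBW
WWGGG
WGGGG
WGGGG
WGGGG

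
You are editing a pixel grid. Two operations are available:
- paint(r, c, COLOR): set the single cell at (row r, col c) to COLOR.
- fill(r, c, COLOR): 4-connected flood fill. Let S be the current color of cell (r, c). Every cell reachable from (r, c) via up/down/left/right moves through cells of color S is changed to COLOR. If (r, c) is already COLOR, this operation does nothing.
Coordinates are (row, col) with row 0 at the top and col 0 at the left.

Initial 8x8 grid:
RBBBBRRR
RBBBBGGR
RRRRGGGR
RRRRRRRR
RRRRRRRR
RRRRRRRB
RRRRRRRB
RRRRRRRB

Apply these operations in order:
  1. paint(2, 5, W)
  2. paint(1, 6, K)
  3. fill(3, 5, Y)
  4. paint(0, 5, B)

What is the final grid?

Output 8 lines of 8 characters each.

Answer: YBBBBBYY
YBBBBGKY
YYYYGWGY
YYYYYYYY
YYYYYYYY
YYYYYYYB
YYYYYYYB
YYYYYYYB

Derivation:
After op 1 paint(2,5,W):
RBBBBRRR
RBBBBGGR
RRRRGWGR
RRRRRRRR
RRRRRRRR
RRRRRRRB
RRRRRRRB
RRRRRRRB
After op 2 paint(1,6,K):
RBBBBRRR
RBBBBGKR
RRRRGWGR
RRRRRRRR
RRRRRRRR
RRRRRRRB
RRRRRRRB
RRRRRRRB
After op 3 fill(3,5,Y) [48 cells changed]:
YBBBBYYY
YBBBBGKY
YYYYGWGY
YYYYYYYY
YYYYYYYY
YYYYYYYB
YYYYYYYB
YYYYYYYB
After op 4 paint(0,5,B):
YBBBBBYY
YBBBBGKY
YYYYGWGY
YYYYYYYY
YYYYYYYY
YYYYYYYB
YYYYYYYB
YYYYYYYB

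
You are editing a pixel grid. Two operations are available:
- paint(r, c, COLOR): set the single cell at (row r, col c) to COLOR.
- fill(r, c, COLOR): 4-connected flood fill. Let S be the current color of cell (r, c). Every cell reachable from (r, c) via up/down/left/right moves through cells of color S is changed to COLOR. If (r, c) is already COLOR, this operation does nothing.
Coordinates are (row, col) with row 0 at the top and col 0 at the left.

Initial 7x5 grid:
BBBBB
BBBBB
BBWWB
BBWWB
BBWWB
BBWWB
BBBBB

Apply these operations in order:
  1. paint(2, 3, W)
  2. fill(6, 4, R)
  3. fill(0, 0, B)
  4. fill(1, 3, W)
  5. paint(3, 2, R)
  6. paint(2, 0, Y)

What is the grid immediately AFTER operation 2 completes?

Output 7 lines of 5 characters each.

Answer: RRRRR
RRRRR
RRWWR
RRWWR
RRWWR
RRWWR
RRRRR

Derivation:
After op 1 paint(2,3,W):
BBBBB
BBBBB
BBWWB
BBWWB
BBWWB
BBWWB
BBBBB
After op 2 fill(6,4,R) [27 cells changed]:
RRRRR
RRRRR
RRWWR
RRWWR
RRWWR
RRWWR
RRRRR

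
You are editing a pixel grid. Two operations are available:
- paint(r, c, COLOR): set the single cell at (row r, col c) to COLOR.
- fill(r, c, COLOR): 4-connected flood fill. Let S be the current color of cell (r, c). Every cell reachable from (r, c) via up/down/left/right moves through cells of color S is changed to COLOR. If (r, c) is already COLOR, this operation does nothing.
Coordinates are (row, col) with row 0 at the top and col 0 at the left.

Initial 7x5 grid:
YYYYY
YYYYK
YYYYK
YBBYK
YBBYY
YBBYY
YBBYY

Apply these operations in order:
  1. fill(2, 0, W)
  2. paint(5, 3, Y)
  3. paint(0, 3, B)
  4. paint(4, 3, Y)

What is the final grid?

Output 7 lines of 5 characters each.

After op 1 fill(2,0,W) [24 cells changed]:
WWWWW
WWWWK
WWWWK
WBBWK
WBBWW
WBBWW
WBBWW
After op 2 paint(5,3,Y):
WWWWW
WWWWK
WWWWK
WBBWK
WBBWW
WBBYW
WBBWW
After op 3 paint(0,3,B):
WWWBW
WWWWK
WWWWK
WBBWK
WBBWW
WBBYW
WBBWW
After op 4 paint(4,3,Y):
WWWBW
WWWWK
WWWWK
WBBWK
WBBYW
WBBYW
WBBWW

Answer: WWWBW
WWWWK
WWWWK
WBBWK
WBBYW
WBBYW
WBBWW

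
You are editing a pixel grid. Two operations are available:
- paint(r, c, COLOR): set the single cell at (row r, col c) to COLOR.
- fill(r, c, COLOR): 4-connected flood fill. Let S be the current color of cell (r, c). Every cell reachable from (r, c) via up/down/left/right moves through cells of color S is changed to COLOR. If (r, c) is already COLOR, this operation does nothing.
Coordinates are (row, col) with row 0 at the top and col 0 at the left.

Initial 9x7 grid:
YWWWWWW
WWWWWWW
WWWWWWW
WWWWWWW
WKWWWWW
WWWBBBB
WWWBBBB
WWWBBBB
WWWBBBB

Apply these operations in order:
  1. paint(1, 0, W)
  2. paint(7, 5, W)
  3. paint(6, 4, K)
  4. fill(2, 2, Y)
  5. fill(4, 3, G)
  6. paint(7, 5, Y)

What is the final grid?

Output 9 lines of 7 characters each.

After op 1 paint(1,0,W):
YWWWWWW
WWWWWWW
WWWWWWW
WWWWWWW
WKWWWWW
WWWBBBB
WWWBBBB
WWWBBBB
WWWBBBB
After op 2 paint(7,5,W):
YWWWWWW
WWWWWWW
WWWWWWW
WWWWWWW
WKWWWWW
WWWBBBB
WWWBBBB
WWWBBWB
WWWBBBB
After op 3 paint(6,4,K):
YWWWWWW
WWWWWWW
WWWWWWW
WWWWWWW
WKWWWWW
WWWBBBB
WWWBKBB
WWWBBWB
WWWBBBB
After op 4 fill(2,2,Y) [45 cells changed]:
YYYYYYY
YYYYYYY
YYYYYYY
YYYYYYY
YKYYYYY
YYYBBBB
YYYBKBB
YYYBBWB
YYYBBBB
After op 5 fill(4,3,G) [46 cells changed]:
GGGGGGG
GGGGGGG
GGGGGGG
GGGGGGG
GKGGGGG
GGGBBBB
GGGBKBB
GGGBBWB
GGGBBBB
After op 6 paint(7,5,Y):
GGGGGGG
GGGGGGG
GGGGGGG
GGGGGGG
GKGGGGG
GGGBBBB
GGGBKBB
GGGBBYB
GGGBBBB

Answer: GGGGGGG
GGGGGGG
GGGGGGG
GGGGGGG
GKGGGGG
GGGBBBB
GGGBKBB
GGGBBYB
GGGBBBB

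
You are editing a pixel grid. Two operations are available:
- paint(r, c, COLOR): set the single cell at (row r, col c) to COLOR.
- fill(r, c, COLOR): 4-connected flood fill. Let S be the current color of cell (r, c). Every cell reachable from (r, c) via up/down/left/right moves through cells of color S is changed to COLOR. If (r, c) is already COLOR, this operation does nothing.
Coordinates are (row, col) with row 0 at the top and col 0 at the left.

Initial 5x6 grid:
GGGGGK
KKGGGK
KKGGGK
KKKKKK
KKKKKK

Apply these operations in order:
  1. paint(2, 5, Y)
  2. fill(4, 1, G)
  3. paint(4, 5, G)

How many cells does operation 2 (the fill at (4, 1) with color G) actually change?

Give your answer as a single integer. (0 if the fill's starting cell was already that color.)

Answer: 16

Derivation:
After op 1 paint(2,5,Y):
GGGGGK
KKGGGK
KKGGGY
KKKKKK
KKKKKK
After op 2 fill(4,1,G) [16 cells changed]:
GGGGGK
GGGGGK
GGGGGY
GGGGGG
GGGGGG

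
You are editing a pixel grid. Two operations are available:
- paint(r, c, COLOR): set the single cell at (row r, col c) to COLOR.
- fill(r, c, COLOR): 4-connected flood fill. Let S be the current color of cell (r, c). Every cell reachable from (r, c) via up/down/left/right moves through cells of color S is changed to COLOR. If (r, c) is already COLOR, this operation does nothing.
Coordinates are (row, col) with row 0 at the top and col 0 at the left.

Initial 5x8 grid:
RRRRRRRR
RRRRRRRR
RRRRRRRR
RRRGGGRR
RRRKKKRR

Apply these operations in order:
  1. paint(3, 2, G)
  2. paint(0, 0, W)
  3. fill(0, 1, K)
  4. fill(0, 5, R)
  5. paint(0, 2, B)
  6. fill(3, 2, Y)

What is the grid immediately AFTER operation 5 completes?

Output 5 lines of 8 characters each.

After op 1 paint(3,2,G):
RRRRRRRR
RRRRRRRR
RRRRRRRR
RRGGGGRR
RRRKKKRR
After op 2 paint(0,0,W):
WRRRRRRR
RRRRRRRR
RRRRRRRR
RRGGGGRR
RRRKKKRR
After op 3 fill(0,1,K) [32 cells changed]:
WKKKKKKK
KKKKKKKK
KKKKKKKK
KKGGGGKK
KKKKKKKK
After op 4 fill(0,5,R) [35 cells changed]:
WRRRRRRR
RRRRRRRR
RRRRRRRR
RRGGGGRR
RRRRRRRR
After op 5 paint(0,2,B):
WRBRRRRR
RRRRRRRR
RRRRRRRR
RRGGGGRR
RRRRRRRR

Answer: WRBRRRRR
RRRRRRRR
RRRRRRRR
RRGGGGRR
RRRRRRRR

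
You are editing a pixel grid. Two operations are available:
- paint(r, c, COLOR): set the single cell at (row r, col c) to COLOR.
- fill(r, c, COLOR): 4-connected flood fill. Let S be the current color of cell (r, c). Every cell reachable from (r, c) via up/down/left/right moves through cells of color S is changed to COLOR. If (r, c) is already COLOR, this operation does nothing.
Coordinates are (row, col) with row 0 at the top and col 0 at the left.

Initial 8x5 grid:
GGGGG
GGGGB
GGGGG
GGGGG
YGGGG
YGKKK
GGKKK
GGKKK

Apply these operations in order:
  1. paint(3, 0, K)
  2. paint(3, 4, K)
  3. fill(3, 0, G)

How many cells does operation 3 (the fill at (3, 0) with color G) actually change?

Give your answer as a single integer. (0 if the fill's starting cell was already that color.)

Answer: 1

Derivation:
After op 1 paint(3,0,K):
GGGGG
GGGGB
GGGGG
KGGGG
YGGGG
YGKKK
GGKKK
GGKKK
After op 2 paint(3,4,K):
GGGGG
GGGGB
GGGGG
KGGGK
YGGGG
YGKKK
GGKKK
GGKKK
After op 3 fill(3,0,G) [1 cells changed]:
GGGGG
GGGGB
GGGGG
GGGGK
YGGGG
YGKKK
GGKKK
GGKKK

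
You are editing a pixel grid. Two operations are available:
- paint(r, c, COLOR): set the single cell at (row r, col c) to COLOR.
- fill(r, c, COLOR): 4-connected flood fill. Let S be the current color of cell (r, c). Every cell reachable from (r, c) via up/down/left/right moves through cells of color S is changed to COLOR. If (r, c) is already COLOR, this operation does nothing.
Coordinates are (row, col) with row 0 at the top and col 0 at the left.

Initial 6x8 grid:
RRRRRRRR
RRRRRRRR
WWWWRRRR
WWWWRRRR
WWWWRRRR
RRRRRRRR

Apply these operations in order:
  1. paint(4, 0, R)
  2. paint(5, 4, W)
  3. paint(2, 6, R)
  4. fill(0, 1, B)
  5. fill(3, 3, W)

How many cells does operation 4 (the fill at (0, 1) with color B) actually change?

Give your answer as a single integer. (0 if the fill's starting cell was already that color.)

After op 1 paint(4,0,R):
RRRRRRRR
RRRRRRRR
WWWWRRRR
WWWWRRRR
RWWWRRRR
RRRRRRRR
After op 2 paint(5,4,W):
RRRRRRRR
RRRRRRRR
WWWWRRRR
WWWWRRRR
RWWWRRRR
RRRRWRRR
After op 3 paint(2,6,R):
RRRRRRRR
RRRRRRRR
WWWWRRRR
WWWWRRRR
RWWWRRRR
RRRRWRRR
After op 4 fill(0,1,B) [31 cells changed]:
BBBBBBBB
BBBBBBBB
WWWWBBBB
WWWWBBBB
RWWWBBBB
RRRRWBBB

Answer: 31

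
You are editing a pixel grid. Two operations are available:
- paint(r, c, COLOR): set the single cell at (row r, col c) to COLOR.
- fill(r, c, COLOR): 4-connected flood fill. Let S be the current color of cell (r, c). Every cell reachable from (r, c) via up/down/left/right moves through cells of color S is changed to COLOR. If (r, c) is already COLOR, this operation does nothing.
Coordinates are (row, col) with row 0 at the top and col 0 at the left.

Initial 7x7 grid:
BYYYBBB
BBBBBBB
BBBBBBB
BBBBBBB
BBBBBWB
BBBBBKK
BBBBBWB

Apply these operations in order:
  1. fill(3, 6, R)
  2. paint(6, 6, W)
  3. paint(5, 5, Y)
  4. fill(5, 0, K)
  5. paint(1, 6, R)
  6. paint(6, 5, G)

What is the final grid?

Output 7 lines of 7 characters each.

Answer: KYYYKKK
KKKKKKR
KKKKKKK
KKKKKKK
KKKKKWK
KKKKKYK
KKKKKGW

Derivation:
After op 1 fill(3,6,R) [41 cells changed]:
RYYYRRR
RRRRRRR
RRRRRRR
RRRRRRR
RRRRRWR
RRRRRKK
RRRRRWB
After op 2 paint(6,6,W):
RYYYRRR
RRRRRRR
RRRRRRR
RRRRRRR
RRRRRWR
RRRRRKK
RRRRRWW
After op 3 paint(5,5,Y):
RYYYRRR
RRRRRRR
RRRRRRR
RRRRRRR
RRRRRWR
RRRRRYK
RRRRRWW
After op 4 fill(5,0,K) [41 cells changed]:
KYYYKKK
KKKKKKK
KKKKKKK
KKKKKKK
KKKKKWK
KKKKKYK
KKKKKWW
After op 5 paint(1,6,R):
KYYYKKK
KKKKKKR
KKKKKKK
KKKKKKK
KKKKKWK
KKKKKYK
KKKKKWW
After op 6 paint(6,5,G):
KYYYKKK
KKKKKKR
KKKKKKK
KKKKKKK
KKKKKWK
KKKKKYK
KKKKKGW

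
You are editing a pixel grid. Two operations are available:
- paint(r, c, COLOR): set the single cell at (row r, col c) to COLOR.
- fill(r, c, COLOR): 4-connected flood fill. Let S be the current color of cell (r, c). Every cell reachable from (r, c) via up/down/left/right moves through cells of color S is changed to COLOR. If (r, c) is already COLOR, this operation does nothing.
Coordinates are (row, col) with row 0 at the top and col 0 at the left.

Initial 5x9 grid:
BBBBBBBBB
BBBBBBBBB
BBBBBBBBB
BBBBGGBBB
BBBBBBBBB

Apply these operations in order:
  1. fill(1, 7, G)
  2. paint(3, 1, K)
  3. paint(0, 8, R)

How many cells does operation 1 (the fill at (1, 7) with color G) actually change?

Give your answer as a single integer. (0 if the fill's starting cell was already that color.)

Answer: 43

Derivation:
After op 1 fill(1,7,G) [43 cells changed]:
GGGGGGGGG
GGGGGGGGG
GGGGGGGGG
GGGGGGGGG
GGGGGGGGG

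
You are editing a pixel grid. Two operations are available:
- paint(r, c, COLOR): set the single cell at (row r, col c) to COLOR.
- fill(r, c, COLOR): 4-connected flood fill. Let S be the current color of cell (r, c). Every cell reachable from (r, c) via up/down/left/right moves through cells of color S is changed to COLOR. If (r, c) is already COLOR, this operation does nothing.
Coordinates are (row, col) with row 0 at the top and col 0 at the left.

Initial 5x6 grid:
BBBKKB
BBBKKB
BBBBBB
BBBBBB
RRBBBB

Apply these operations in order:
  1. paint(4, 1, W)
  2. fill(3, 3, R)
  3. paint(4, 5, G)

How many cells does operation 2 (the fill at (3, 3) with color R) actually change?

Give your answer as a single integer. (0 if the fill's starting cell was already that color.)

Answer: 24

Derivation:
After op 1 paint(4,1,W):
BBBKKB
BBBKKB
BBBBBB
BBBBBB
RWBBBB
After op 2 fill(3,3,R) [24 cells changed]:
RRRKKR
RRRKKR
RRRRRR
RRRRRR
RWRRRR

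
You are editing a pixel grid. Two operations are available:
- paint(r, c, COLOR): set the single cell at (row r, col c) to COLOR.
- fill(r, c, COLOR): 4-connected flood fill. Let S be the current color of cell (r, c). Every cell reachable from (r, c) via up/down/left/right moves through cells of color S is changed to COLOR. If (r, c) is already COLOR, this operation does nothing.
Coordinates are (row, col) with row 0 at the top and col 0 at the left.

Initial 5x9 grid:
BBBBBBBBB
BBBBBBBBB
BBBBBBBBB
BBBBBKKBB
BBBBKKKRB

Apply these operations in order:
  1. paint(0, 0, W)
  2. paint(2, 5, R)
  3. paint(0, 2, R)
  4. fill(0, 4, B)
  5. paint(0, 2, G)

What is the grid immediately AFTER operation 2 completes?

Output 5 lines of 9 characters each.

Answer: WBBBBBBBB
BBBBBBBBB
BBBBBRBBB
BBBBBKKBB
BBBBKKKRB

Derivation:
After op 1 paint(0,0,W):
WBBBBBBBB
BBBBBBBBB
BBBBBBBBB
BBBBBKKBB
BBBBKKKRB
After op 2 paint(2,5,R):
WBBBBBBBB
BBBBBBBBB
BBBBBRBBB
BBBBBKKBB
BBBBKKKRB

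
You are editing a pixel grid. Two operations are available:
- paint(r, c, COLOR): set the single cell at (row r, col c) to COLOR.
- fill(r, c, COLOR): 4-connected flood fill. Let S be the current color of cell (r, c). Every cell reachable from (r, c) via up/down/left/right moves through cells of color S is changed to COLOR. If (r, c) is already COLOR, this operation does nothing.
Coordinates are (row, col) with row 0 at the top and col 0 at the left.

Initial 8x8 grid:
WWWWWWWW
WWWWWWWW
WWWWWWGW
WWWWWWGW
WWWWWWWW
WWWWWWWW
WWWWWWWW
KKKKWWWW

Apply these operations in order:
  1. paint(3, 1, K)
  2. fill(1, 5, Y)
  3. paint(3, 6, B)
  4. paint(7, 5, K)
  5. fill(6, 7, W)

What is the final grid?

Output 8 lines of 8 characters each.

Answer: WWWWWWWW
WWWWWWWW
WWWWWWGW
WKWWWWBW
WWWWWWWW
WWWWWWWW
WWWWWWWW
KKKKWKWW

Derivation:
After op 1 paint(3,1,K):
WWWWWWWW
WWWWWWWW
WWWWWWGW
WKWWWWGW
WWWWWWWW
WWWWWWWW
WWWWWWWW
KKKKWWWW
After op 2 fill(1,5,Y) [57 cells changed]:
YYYYYYYY
YYYYYYYY
YYYYYYGY
YKYYYYGY
YYYYYYYY
YYYYYYYY
YYYYYYYY
KKKKYYYY
After op 3 paint(3,6,B):
YYYYYYYY
YYYYYYYY
YYYYYYGY
YKYYYYBY
YYYYYYYY
YYYYYYYY
YYYYYYYY
KKKKYYYY
After op 4 paint(7,5,K):
YYYYYYYY
YYYYYYYY
YYYYYYGY
YKYYYYBY
YYYYYYYY
YYYYYYYY
YYYYYYYY
KKKKYKYY
After op 5 fill(6,7,W) [56 cells changed]:
WWWWWWWW
WWWWWWWW
WWWWWWGW
WKWWWWBW
WWWWWWWW
WWWWWWWW
WWWWWWWW
KKKKWKWW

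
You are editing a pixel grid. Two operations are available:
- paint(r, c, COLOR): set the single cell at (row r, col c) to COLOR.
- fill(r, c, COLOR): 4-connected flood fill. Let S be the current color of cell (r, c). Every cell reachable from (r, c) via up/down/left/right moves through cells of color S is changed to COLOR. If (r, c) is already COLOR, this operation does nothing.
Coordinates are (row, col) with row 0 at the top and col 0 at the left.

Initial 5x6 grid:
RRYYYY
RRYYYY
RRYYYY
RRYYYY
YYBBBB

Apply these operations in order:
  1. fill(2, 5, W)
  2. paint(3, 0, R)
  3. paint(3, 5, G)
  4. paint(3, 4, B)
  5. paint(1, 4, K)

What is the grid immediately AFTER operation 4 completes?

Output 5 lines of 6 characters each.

Answer: RRWWWW
RRWWWW
RRWWWW
RRWWBG
YYBBBB

Derivation:
After op 1 fill(2,5,W) [16 cells changed]:
RRWWWW
RRWWWW
RRWWWW
RRWWWW
YYBBBB
After op 2 paint(3,0,R):
RRWWWW
RRWWWW
RRWWWW
RRWWWW
YYBBBB
After op 3 paint(3,5,G):
RRWWWW
RRWWWW
RRWWWW
RRWWWG
YYBBBB
After op 4 paint(3,4,B):
RRWWWW
RRWWWW
RRWWWW
RRWWBG
YYBBBB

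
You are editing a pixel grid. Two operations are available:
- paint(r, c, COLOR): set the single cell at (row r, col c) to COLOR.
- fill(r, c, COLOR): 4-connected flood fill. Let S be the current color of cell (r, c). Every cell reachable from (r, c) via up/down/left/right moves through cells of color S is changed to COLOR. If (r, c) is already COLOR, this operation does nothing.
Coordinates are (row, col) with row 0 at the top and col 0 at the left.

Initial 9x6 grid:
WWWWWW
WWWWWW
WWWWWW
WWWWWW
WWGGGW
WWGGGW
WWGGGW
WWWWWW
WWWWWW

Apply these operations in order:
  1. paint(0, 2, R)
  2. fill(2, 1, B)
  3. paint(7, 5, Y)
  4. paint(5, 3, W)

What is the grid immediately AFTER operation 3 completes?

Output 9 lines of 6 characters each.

After op 1 paint(0,2,R):
WWRWWW
WWWWWW
WWWWWW
WWWWWW
WWGGGW
WWGGGW
WWGGGW
WWWWWW
WWWWWW
After op 2 fill(2,1,B) [44 cells changed]:
BBRBBB
BBBBBB
BBBBBB
BBBBBB
BBGGGB
BBGGGB
BBGGGB
BBBBBB
BBBBBB
After op 3 paint(7,5,Y):
BBRBBB
BBBBBB
BBBBBB
BBBBBB
BBGGGB
BBGGGB
BBGGGB
BBBBBY
BBBBBB

Answer: BBRBBB
BBBBBB
BBBBBB
BBBBBB
BBGGGB
BBGGGB
BBGGGB
BBBBBY
BBBBBB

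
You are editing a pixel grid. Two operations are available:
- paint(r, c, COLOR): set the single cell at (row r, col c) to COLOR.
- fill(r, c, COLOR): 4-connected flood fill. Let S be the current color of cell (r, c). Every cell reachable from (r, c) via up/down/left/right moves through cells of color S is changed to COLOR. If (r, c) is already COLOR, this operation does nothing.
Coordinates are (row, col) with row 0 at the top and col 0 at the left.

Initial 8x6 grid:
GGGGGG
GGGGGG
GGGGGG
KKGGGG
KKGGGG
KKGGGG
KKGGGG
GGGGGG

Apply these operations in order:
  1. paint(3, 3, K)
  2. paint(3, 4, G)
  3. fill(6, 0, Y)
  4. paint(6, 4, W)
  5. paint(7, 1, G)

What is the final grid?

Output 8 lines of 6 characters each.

After op 1 paint(3,3,K):
GGGGGG
GGGGGG
GGGGGG
KKGKGG
KKGGGG
KKGGGG
KKGGGG
GGGGGG
After op 2 paint(3,4,G):
GGGGGG
GGGGGG
GGGGGG
KKGKGG
KKGGGG
KKGGGG
KKGGGG
GGGGGG
After op 3 fill(6,0,Y) [8 cells changed]:
GGGGGG
GGGGGG
GGGGGG
YYGKGG
YYGGGG
YYGGGG
YYGGGG
GGGGGG
After op 4 paint(6,4,W):
GGGGGG
GGGGGG
GGGGGG
YYGKGG
YYGGGG
YYGGGG
YYGGWG
GGGGGG
After op 5 paint(7,1,G):
GGGGGG
GGGGGG
GGGGGG
YYGKGG
YYGGGG
YYGGGG
YYGGWG
GGGGGG

Answer: GGGGGG
GGGGGG
GGGGGG
YYGKGG
YYGGGG
YYGGGG
YYGGWG
GGGGGG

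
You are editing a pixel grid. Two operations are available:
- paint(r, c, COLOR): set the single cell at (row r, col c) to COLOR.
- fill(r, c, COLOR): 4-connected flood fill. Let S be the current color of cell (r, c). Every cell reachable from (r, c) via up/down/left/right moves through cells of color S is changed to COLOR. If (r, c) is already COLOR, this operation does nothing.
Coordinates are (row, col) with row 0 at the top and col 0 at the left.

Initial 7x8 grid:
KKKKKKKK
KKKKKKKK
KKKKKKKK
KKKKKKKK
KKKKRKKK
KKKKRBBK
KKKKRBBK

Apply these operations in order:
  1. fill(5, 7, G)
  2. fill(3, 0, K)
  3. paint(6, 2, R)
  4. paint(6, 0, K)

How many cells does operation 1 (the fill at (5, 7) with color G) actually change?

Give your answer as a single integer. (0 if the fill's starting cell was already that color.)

Answer: 49

Derivation:
After op 1 fill(5,7,G) [49 cells changed]:
GGGGGGGG
GGGGGGGG
GGGGGGGG
GGGGGGGG
GGGGRGGG
GGGGRBBG
GGGGRBBG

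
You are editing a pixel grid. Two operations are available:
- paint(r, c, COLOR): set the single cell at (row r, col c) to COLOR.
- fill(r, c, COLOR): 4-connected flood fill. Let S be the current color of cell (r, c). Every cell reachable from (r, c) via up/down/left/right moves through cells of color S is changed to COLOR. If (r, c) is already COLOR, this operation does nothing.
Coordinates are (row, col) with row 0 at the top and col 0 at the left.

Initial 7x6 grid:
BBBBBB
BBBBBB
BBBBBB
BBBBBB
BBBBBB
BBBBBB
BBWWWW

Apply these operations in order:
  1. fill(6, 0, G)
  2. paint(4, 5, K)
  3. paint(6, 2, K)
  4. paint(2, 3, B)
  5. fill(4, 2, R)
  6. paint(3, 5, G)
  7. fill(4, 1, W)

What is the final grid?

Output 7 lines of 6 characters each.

After op 1 fill(6,0,G) [38 cells changed]:
GGGGGG
GGGGGG
GGGGGG
GGGGGG
GGGGGG
GGGGGG
GGWWWW
After op 2 paint(4,5,K):
GGGGGG
GGGGGG
GGGGGG
GGGGGG
GGGGGK
GGGGGG
GGWWWW
After op 3 paint(6,2,K):
GGGGGG
GGGGGG
GGGGGG
GGGGGG
GGGGGK
GGGGGG
GGKWWW
After op 4 paint(2,3,B):
GGGGGG
GGGGGG
GGGBGG
GGGGGG
GGGGGK
GGGGGG
GGKWWW
After op 5 fill(4,2,R) [36 cells changed]:
RRRRRR
RRRRRR
RRRBRR
RRRRRR
RRRRRK
RRRRRR
RRKWWW
After op 6 paint(3,5,G):
RRRRRR
RRRRRR
RRRBRR
RRRRRG
RRRRRK
RRRRRR
RRKWWW
After op 7 fill(4,1,W) [35 cells changed]:
WWWWWW
WWWWWW
WWWBWW
WWWWWG
WWWWWK
WWWWWW
WWKWWW

Answer: WWWWWW
WWWWWW
WWWBWW
WWWWWG
WWWWWK
WWWWWW
WWKWWW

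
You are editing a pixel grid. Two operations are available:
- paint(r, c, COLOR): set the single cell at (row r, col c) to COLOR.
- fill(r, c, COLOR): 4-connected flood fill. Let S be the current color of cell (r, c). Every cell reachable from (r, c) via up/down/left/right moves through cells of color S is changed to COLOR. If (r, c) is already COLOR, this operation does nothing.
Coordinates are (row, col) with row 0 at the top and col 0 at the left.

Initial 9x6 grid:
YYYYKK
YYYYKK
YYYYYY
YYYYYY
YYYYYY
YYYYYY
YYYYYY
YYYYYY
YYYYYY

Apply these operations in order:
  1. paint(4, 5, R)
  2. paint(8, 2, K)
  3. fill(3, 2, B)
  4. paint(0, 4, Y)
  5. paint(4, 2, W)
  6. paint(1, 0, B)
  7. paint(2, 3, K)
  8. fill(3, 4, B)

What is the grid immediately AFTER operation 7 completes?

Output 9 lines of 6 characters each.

After op 1 paint(4,5,R):
YYYYKK
YYYYKK
YYYYYY
YYYYYY
YYYYYR
YYYYYY
YYYYYY
YYYYYY
YYYYYY
After op 2 paint(8,2,K):
YYYYKK
YYYYKK
YYYYYY
YYYYYY
YYYYYR
YYYYYY
YYYYYY
YYYYYY
YYKYYY
After op 3 fill(3,2,B) [48 cells changed]:
BBBBKK
BBBBKK
BBBBBB
BBBBBB
BBBBBR
BBBBBB
BBBBBB
BBBBBB
BBKBBB
After op 4 paint(0,4,Y):
BBBBYK
BBBBKK
BBBBBB
BBBBBB
BBBBBR
BBBBBB
BBBBBB
BBBBBB
BBKBBB
After op 5 paint(4,2,W):
BBBBYK
BBBBKK
BBBBBB
BBBBBB
BBWBBR
BBBBBB
BBBBBB
BBBBBB
BBKBBB
After op 6 paint(1,0,B):
BBBBYK
BBBBKK
BBBBBB
BBBBBB
BBWBBR
BBBBBB
BBBBBB
BBBBBB
BBKBBB
After op 7 paint(2,3,K):
BBBBYK
BBBBKK
BBBKBB
BBBBBB
BBWBBR
BBBBBB
BBBBBB
BBBBBB
BBKBBB

Answer: BBBBYK
BBBBKK
BBBKBB
BBBBBB
BBWBBR
BBBBBB
BBBBBB
BBBBBB
BBKBBB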